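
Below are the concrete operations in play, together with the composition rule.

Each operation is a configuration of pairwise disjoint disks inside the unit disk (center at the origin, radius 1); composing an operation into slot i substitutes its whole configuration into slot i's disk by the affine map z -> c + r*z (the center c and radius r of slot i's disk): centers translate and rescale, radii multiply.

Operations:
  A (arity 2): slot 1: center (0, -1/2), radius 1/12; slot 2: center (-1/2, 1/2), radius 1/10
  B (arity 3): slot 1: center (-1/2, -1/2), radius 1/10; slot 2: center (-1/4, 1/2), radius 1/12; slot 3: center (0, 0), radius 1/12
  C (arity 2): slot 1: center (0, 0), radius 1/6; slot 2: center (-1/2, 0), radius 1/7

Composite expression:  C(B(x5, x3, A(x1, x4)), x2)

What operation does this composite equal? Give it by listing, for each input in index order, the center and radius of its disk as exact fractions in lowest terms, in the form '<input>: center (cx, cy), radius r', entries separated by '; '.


Follow each x-input down from C: c' goes to c + r*c', radius to r*r'.
tracing x5 down its 2-map path: center (-1/12, -1/12), radius 1/60
tracing x3 down its 2-map path: center (-1/24, 1/12), radius 1/72
tracing x1 down its 3-map path: center (0, -1/144), radius 1/864
tracing x4 down its 3-map path: center (-1/144, 1/144), radius 1/720
tracing x2 down its 1-map path: center (-1/2, 0), radius 1/7

x1: center (0, -1/144), radius 1/864; x2: center (-1/2, 0), radius 1/7; x3: center (-1/24, 1/12), radius 1/72; x4: center (-1/144, 1/144), radius 1/720; x5: center (-1/12, -1/12), radius 1/60


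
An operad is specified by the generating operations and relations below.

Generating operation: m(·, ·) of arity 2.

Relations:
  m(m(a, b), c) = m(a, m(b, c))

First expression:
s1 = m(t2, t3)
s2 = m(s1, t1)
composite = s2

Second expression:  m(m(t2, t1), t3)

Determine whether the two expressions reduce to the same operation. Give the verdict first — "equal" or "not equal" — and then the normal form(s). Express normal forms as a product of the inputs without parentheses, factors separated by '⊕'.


not equal; first: t2 ⊕ t3 ⊕ t1; second: t2 ⊕ t1 ⊕ t3


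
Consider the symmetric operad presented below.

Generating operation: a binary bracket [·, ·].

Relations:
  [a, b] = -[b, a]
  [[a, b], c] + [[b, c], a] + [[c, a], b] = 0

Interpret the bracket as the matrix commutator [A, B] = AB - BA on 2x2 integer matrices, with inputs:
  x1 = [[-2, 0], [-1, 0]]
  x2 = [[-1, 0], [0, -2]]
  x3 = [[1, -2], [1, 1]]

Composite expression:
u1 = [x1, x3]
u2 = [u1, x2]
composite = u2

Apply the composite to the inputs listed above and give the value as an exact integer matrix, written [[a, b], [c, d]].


[x1, x3] = [[-2, 4], [2, 2]]
[[x1, x3], x2] = [[0, -4], [2, 0]]

[[0, -4], [2, 0]]


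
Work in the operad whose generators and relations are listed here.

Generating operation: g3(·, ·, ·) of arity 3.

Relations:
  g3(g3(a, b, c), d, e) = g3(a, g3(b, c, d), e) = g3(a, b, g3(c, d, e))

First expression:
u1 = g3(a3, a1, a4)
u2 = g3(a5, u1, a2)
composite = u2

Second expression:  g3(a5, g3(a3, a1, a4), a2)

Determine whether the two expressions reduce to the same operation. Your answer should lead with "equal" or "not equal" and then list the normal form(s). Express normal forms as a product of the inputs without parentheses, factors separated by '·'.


equal; the common form is a5 · a3 · a1 · a4 · a2

Reducing the first expression gives a5 · a3 · a1 · a4 · a2
Reducing the second expression gives a5 · a3 · a1 · a4 · a2
One common form — equal.


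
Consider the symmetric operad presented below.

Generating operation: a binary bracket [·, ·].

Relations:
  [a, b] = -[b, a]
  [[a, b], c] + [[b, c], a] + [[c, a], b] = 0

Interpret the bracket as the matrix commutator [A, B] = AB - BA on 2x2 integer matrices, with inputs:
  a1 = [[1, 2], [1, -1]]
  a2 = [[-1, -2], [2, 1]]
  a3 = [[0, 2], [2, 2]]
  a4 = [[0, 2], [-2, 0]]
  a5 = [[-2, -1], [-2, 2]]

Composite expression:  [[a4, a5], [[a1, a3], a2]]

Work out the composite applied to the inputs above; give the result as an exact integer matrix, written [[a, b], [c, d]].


[a4, a5] = [[-6, 8], [8, 6]]
[a1, a3] = [[2, 8], [-6, -2]]
[[a1, a3], a2] = [[4, 8], [4, -4]]
[[a4, a5], [[a1, a3], a2]] = [[-32, -160], [112, 32]]

[[-32, -160], [112, 32]]


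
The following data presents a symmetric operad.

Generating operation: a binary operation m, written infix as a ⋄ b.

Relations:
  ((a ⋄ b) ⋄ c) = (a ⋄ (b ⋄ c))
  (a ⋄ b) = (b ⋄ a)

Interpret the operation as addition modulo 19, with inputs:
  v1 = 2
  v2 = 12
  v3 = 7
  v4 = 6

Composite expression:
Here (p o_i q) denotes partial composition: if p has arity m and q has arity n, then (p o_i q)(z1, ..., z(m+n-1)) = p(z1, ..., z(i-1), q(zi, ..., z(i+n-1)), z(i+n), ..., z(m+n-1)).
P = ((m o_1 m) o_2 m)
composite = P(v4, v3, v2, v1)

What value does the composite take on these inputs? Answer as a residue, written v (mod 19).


8 (mod 19)

(v3 ⋄ v2) = 0
(v4 ⋄ (v3 ⋄ v2)) = 6
((v4 ⋄ (v3 ⋄ v2)) ⋄ v1) = 8


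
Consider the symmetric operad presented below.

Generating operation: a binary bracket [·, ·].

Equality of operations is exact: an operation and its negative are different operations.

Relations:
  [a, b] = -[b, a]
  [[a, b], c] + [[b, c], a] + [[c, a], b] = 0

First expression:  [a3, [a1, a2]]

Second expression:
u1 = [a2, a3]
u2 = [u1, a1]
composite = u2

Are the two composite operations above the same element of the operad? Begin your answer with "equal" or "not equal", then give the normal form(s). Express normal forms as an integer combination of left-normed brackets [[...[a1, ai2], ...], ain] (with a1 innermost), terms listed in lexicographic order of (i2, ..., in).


Reducing the first expression gives -[[a1, a2], a3]
Reducing the second expression gives -[[a1, a2], a3] + [[a1, a3], a2]
The forms do not match — not equal.

not equal — first -[[a1, a2], a3], second -[[a1, a2], a3] + [[a1, a3], a2]


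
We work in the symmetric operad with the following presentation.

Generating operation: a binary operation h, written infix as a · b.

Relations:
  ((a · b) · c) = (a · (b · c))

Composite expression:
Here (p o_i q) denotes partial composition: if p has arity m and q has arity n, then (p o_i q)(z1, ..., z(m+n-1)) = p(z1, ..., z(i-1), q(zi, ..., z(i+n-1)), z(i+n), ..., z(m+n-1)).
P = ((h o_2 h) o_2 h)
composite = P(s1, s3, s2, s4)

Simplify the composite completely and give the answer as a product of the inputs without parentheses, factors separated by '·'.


s1 · s3 · s2 · s4

The h-tree's shape is irrelevant; the s-reading-order decides.
(s3 · s2) unparenthesizes to s3 · s2
((s3 · s2) · s4) unparenthesizes to s3 · s2 · s4
(s1 · ((s3 · s2) · s4)) unparenthesizes to s1 · s3 · s2 · s4


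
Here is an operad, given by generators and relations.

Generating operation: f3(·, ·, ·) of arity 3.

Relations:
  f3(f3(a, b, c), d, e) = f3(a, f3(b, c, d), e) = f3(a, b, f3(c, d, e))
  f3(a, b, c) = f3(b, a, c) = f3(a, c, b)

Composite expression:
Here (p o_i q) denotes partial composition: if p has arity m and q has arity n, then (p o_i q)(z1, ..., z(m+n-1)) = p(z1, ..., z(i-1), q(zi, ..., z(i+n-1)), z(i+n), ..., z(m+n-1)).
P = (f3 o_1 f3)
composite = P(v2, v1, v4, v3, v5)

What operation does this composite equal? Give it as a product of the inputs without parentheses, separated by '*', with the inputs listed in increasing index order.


v1 * v2 * v3 * v4 * v5

Any arrangement under f3 is one operation, so sort the v-inputs.
f3(v2, v1, v4) flattens to v2 * v1 * v4
f3(f3(v2, v1, v4), v3, v5) flattens to v2 * v1 * v4 * v3 * v5
sorting the factors by input index: v1 * v2 * v3 * v4 * v5


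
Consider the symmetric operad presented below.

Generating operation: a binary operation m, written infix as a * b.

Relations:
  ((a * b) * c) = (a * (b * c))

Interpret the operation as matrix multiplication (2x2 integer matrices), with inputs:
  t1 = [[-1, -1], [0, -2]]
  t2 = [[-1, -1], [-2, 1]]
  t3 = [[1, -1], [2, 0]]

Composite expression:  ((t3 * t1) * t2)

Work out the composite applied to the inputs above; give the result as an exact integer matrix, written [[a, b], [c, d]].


[[-1, 2], [6, 0]]

(t3 * t1) = [[-1, 1], [-2, -2]]
((t3 * t1) * t2) = [[-1, 2], [6, 0]]


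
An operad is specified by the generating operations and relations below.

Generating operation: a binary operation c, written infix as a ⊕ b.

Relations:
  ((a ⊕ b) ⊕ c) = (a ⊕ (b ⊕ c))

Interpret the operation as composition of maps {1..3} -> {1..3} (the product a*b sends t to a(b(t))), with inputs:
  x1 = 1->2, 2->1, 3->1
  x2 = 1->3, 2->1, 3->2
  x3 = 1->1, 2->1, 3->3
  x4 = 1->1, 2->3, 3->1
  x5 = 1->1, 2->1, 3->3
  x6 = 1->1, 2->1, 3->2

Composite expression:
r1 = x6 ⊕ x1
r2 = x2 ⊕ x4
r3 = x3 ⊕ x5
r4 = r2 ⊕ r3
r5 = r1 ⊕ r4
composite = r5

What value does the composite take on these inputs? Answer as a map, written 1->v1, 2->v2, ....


1->1, 2->1, 3->1


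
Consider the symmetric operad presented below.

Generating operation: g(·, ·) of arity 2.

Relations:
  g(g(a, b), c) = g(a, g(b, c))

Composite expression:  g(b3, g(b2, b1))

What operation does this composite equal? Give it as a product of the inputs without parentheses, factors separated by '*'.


b3 * b2 * b1

Associativity of g dissolves the nesting; only the b-input order survives.
g(b2, b1) reduces to b2 * b1
g(b3, g(b2, b1)) reduces to b3 * b2 * b1


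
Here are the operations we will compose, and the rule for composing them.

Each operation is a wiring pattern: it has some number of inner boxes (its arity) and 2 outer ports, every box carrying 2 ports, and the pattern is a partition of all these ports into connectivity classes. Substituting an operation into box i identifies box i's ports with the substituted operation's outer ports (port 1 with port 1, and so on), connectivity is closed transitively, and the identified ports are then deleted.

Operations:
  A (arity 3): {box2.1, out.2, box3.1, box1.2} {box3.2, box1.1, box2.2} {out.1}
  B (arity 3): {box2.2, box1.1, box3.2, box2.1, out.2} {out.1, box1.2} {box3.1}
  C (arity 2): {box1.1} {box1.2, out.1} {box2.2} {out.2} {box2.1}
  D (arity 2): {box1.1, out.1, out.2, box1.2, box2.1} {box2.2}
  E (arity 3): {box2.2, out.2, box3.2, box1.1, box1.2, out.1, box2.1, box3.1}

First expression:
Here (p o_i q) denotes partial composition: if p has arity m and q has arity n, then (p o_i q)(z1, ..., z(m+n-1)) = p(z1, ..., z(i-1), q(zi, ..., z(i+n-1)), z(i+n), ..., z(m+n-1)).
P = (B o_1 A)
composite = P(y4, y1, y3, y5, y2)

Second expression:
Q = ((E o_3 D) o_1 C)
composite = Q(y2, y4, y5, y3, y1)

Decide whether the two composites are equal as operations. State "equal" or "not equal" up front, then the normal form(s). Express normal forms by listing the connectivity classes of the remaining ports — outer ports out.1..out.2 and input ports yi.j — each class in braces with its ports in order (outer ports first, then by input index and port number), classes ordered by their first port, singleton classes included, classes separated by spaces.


not equal; the first gives {out.1, y1.1, y3.1, y4.2} {out.2, y2.2, y5.1, y5.2} {y1.2, y3.2, y4.1} {y2.1} and the second {out.1, out.2, y1.1, y2.2, y3.1, y3.2, y5.1, y5.2} {y1.2} {y2.1} {y4.1} {y4.2}


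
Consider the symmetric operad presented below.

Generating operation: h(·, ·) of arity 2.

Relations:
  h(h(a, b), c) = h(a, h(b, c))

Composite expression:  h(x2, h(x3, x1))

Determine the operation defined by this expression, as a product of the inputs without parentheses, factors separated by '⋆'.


x2 ⋆ x3 ⋆ x1

All parenthesizations of h agree; list the x-inputs left to right.
h(x3, x1) linearizes to x3 ⋆ x1
h(x2, h(x3, x1)) linearizes to x2 ⋆ x3 ⋆ x1


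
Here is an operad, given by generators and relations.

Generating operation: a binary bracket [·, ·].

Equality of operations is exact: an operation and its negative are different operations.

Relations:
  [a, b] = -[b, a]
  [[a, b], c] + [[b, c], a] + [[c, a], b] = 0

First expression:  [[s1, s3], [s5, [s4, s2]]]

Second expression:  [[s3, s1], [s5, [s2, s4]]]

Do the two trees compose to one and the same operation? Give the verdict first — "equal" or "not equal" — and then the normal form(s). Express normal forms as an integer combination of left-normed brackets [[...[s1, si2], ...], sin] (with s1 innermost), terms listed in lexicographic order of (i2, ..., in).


The first expression, normalized: [[[[s1, s3], s2], s4], s5] - [[[[s1, s3], s4], s2], s5] - [[[[s1, s3], s5], s2], s4] + [[[[s1, s3], s5], s4], s2]
The second expression, normalized: [[[[s1, s3], s2], s4], s5] - [[[[s1, s3], s4], s2], s5] - [[[[s1, s3], s5], s2], s4] + [[[[s1, s3], s5], s4], s2]
Both agree, so they are equal.

equal: each reduces to [[[[s1, s3], s2], s4], s5] - [[[[s1, s3], s4], s2], s5] - [[[[s1, s3], s5], s2], s4] + [[[[s1, s3], s5], s4], s2]


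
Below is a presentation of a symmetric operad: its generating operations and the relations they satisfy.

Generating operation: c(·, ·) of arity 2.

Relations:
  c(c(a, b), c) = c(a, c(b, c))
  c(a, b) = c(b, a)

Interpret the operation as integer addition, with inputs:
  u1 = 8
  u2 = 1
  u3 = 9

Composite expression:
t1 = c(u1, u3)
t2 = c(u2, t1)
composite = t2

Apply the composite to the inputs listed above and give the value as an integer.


18

c(u1, u3) = 17
c(u2, c(u1, u3)) = 18


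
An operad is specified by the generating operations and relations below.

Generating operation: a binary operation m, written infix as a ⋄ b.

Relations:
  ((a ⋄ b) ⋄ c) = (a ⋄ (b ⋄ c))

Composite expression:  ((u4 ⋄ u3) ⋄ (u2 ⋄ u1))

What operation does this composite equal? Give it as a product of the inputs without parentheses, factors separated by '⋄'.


u4 ⋄ u3 ⋄ u2 ⋄ u1

Under associativity of m, the answer is the u's in reading order.
(u4 ⋄ u3) reduces to u4 ⋄ u3
(u2 ⋄ u1) reduces to u2 ⋄ u1
((u4 ⋄ u3) ⋄ (u2 ⋄ u1)) reduces to u4 ⋄ u3 ⋄ u2 ⋄ u1


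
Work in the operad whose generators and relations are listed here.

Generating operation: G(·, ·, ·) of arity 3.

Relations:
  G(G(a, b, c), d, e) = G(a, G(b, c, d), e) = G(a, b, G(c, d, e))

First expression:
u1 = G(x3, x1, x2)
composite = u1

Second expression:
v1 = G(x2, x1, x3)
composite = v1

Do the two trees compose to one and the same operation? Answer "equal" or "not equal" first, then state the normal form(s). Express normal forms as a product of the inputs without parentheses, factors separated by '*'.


The first expression, normalized: x3 * x1 * x2
The second expression, normalized: x2 * x1 * x3
They disagree, so not equal.

not equal; first: x3 * x1 * x2; second: x2 * x1 * x3


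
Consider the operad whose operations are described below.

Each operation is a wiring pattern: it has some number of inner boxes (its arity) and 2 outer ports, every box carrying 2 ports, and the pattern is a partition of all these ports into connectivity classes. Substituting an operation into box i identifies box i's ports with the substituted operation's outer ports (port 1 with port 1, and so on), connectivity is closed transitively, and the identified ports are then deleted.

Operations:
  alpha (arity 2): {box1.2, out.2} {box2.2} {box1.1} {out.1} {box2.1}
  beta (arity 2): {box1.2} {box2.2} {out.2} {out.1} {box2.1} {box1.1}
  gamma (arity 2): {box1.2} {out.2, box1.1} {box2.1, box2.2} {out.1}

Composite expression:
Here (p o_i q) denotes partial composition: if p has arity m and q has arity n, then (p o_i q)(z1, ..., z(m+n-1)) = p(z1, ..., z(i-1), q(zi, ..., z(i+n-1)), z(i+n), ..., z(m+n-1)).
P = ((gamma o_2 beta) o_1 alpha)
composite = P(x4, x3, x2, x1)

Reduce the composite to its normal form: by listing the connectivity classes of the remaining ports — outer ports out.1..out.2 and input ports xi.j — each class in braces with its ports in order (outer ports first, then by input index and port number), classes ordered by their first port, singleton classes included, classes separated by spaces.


Substituting into gamma glues patterns; closure does the rest.
the subtree at alpha composes to {out.1} {out.2, x4.2} {x3.1} {x3.2} {x4.1} on (x4, x3); out.j = own outer ports
the subtree at beta composes to {out.1} {out.2} {x1.1} {x1.2} {x2.1} {x2.2} on (x2, x1); out.j = own outer ports
the subtree at gamma composes to {out.1} {out.2} {x1.1} {x1.2} {x2.1} {x2.2} {x3.1} {x3.2} {x4.1} {x4.2} on (x4, x3, x2, x1); out.j = own outer ports

{out.1} {out.2} {x1.1} {x1.2} {x2.1} {x2.2} {x3.1} {x3.2} {x4.1} {x4.2}


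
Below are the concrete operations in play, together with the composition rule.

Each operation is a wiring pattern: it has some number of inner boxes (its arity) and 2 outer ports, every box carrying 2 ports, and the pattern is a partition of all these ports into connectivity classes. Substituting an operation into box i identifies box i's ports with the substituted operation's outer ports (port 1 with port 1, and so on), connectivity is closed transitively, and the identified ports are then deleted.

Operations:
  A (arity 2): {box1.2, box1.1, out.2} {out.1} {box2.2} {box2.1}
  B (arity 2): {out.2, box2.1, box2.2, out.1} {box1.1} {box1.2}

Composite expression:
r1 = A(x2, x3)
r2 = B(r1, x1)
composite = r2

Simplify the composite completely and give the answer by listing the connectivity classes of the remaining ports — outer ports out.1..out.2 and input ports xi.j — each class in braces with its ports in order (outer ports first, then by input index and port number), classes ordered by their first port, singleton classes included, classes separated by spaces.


{out.1, out.2, x1.1, x1.2} {x2.1, x2.2} {x3.1} {x3.2}

Substituting into B glues patterns; closure does the rest.
stage A: inputs (x2, x3), connectivity {out.1} {out.2, x2.1, x2.2} {x3.1} {x3.2}, out.j its boundary
stage B: inputs (x2, x3, x1), connectivity {out.1, out.2, x1.1, x1.2} {x2.1, x2.2} {x3.1} {x3.2}, out.j its boundary


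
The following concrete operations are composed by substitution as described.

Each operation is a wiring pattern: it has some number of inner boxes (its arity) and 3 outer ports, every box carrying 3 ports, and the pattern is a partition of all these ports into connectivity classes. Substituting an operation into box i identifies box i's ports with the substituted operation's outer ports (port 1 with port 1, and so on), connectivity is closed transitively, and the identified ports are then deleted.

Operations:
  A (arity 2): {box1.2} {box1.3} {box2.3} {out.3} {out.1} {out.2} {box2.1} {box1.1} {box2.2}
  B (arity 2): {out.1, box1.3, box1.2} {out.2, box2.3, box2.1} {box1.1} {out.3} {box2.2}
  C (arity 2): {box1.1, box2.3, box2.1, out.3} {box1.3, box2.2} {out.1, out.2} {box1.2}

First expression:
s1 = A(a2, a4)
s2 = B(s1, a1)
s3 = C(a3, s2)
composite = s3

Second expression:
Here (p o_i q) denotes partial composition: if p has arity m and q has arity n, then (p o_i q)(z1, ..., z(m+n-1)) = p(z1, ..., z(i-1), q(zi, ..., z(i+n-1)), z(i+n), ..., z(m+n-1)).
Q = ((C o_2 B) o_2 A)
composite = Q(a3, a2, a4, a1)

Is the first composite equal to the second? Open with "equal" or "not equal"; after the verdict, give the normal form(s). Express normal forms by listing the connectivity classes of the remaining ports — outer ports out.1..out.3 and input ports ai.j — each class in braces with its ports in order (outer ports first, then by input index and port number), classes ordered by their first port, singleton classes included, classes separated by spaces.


equal; both compose to {out.1, out.2} {out.3, a3.1} {a1.1, a1.3, a3.3} {a1.2} {a2.1} {a2.2} {a2.3} {a3.2} {a4.1} {a4.2} {a4.3}


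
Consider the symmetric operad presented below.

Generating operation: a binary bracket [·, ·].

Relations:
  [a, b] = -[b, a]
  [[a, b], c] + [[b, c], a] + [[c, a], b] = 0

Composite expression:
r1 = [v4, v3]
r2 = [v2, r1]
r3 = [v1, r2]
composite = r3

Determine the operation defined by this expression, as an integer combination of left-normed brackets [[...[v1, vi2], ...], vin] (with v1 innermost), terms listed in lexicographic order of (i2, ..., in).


A multilinear Lie element is pinned by v1-initial words (v1 innermost).
Composite bracket: [v1, [v2, [v4, v3]]]
Full expansion: 8 signed words from ab - ba (2^3 = 8).
Coefficients come from the v1-initial words:
  word v1v2v3v4 has sign -1, contributing -[[[v1, v2], v3], v4]
  word v1v2v4v3 has sign +1, contributing +[[[v1, v2], v4], v3]
  word v1v3v4v2 has sign +1, contributing +[[[v1, v3], v4], v2]
  word v1v4v3v2 has sign -1, contributing -[[[v1, v4], v3], v2]

-[[[v1, v2], v3], v4] + [[[v1, v2], v4], v3] + [[[v1, v3], v4], v2] - [[[v1, v4], v3], v2]


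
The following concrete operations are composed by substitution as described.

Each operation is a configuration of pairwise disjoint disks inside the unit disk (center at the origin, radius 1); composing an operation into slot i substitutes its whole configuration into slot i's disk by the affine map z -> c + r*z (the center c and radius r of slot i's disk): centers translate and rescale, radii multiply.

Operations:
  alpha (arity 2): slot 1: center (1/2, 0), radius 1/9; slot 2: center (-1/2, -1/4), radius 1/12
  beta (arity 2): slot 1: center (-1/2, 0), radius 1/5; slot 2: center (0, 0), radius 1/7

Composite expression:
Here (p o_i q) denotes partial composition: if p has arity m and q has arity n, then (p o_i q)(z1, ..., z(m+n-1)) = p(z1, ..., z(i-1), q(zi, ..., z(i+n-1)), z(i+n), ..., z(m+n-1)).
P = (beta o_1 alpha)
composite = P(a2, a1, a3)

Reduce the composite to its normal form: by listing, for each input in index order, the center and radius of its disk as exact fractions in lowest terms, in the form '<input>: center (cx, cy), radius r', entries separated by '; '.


a1: center (-3/5, -1/20), radius 1/60; a2: center (-2/5, 0), radius 1/45; a3: center (0, 0), radius 1/7

Each a-disk chains the slot maps above it in beta; radii multiply.
input a2: composing its 2 substitution steps yields center (-2/5, 0), radius 1/45
input a1: composing its 2 substitution steps yields center (-3/5, -1/20), radius 1/60
input a3: composing its 1 substitution step yields center (0, 0), radius 1/7


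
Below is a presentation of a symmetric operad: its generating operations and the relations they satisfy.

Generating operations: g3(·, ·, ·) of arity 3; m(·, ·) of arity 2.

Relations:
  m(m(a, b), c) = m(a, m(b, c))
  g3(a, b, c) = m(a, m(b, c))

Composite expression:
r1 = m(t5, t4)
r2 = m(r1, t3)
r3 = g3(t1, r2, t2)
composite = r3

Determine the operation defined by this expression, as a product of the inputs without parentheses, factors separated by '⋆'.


t1 ⋆ t5 ⋆ t4 ⋆ t3 ⋆ t2

Key point: g3 is associative — brackets drop, the t-order remains.
m(t5, t4) flattens to t5 ⋆ t4
m(m(t5, t4), t3) flattens to t5 ⋆ t4 ⋆ t3
g3(t1, m(m(t5, t4), t3), t2) flattens to t1 ⋆ t5 ⋆ t4 ⋆ t3 ⋆ t2


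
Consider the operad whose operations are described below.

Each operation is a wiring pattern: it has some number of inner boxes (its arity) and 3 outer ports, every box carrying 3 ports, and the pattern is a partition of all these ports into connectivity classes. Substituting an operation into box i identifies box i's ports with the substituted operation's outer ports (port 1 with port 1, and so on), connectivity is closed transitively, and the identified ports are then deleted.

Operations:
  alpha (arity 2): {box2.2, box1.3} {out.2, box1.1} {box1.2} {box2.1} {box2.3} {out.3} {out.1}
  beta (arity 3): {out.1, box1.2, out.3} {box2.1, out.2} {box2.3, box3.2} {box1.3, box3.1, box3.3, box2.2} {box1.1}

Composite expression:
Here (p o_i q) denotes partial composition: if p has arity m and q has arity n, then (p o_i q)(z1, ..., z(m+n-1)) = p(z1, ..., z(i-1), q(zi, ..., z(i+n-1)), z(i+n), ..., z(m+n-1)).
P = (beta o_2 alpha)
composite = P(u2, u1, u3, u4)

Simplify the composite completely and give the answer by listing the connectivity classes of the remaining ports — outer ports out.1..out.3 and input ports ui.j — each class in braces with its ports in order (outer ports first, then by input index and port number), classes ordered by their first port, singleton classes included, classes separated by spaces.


Connectivity passes through glued beta-boundaries; trace each wire chain.
alpha over (u1, u3) gives {out.1} {out.2, u1.1} {out.3} {u1.2} {u1.3, u3.2} {u3.1} {u3.3}, out.j being that stage's outer ports
beta over (u2, u1, u3, u4) gives {out.1, out.3, u2.2} {out.2} {u1.1, u2.3, u4.1, u4.3} {u1.2} {u1.3, u3.2} {u2.1} {u3.1} {u3.3} {u4.2}, out.j being that stage's outer ports

{out.1, out.3, u2.2} {out.2} {u1.1, u2.3, u4.1, u4.3} {u1.2} {u1.3, u3.2} {u2.1} {u3.1} {u3.3} {u4.2}


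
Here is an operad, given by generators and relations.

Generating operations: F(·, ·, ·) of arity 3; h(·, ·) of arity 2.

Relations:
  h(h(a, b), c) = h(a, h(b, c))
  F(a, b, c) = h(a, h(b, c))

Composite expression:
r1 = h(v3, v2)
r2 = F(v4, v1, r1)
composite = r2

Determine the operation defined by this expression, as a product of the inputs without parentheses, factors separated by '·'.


v4 · v1 · v3 · v2

All parenthesizations of F agree; list the v-inputs left to right.
h(v3, v2) reduces to v3 · v2
F(v4, v1, h(v3, v2)) reduces to v4 · v1 · v3 · v2


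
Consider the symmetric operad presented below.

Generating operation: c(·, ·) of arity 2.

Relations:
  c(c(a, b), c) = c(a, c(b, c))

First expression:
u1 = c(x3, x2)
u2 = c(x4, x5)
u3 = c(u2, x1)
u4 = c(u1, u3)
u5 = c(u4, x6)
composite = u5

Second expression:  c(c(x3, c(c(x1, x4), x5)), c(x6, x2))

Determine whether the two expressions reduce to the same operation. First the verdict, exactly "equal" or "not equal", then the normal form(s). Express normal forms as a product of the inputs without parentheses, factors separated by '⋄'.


not equal: they reduce to x3 ⋄ x2 ⋄ x4 ⋄ x5 ⋄ x1 ⋄ x6 and x3 ⋄ x1 ⋄ x4 ⋄ x5 ⋄ x6 ⋄ x2

The first expression reduces to x3 ⋄ x2 ⋄ x4 ⋄ x5 ⋄ x1 ⋄ x6
The second expression reduces to x3 ⋄ x1 ⋄ x4 ⋄ x5 ⋄ x6 ⋄ x2
Different reductions; not equal.


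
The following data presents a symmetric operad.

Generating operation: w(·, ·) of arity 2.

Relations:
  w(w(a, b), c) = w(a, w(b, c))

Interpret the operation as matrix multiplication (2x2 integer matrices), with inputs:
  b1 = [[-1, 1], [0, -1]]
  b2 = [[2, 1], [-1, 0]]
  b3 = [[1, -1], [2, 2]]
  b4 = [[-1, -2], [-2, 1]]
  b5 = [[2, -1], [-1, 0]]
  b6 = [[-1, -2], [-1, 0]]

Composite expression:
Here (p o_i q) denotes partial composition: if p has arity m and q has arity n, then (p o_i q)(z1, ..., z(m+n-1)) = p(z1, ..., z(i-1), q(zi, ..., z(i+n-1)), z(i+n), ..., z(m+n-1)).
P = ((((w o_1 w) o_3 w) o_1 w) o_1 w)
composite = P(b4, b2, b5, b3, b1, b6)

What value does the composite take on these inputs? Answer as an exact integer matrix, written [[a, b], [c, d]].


[[-1, 2], [18, 4]]

w(b4, b2) = [[0, -1], [-5, -2]]
w(w(b4, b2), b5) = [[1, 0], [-8, 5]]
w(w(w(b4, b2), b5), b3) = [[1, -1], [2, 18]]
w(b1, b6) = [[0, 2], [1, 0]]
w(w(w(w(b4, b2), b5), b3), w(b1, b6)) = [[-1, 2], [18, 4]]


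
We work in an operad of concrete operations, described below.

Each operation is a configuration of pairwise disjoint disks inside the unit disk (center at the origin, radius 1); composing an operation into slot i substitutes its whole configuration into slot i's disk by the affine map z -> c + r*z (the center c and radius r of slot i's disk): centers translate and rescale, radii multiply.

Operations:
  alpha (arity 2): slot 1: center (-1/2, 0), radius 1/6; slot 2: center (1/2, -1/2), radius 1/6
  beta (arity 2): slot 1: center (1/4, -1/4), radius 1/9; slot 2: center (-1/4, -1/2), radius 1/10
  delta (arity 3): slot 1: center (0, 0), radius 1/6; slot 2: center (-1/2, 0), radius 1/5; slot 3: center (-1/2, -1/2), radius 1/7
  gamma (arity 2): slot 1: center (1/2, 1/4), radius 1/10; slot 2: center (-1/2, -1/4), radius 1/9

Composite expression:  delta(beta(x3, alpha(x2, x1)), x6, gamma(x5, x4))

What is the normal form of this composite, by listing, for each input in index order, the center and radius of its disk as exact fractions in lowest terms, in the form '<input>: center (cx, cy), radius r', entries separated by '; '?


Follow each x-input down from delta: c' goes to c + r*c', radius to r*r'.
tracing x3 down its 2-map path: center (1/24, -1/24), radius 1/54
tracing x2 down its 3-map path: center (-1/20, -1/12), radius 1/360
tracing x1 down its 3-map path: center (-1/30, -11/120), radius 1/360
tracing x6 down its 1-map path: center (-1/2, 0), radius 1/5
tracing x5 down its 2-map path: center (-3/7, -13/28), radius 1/70
tracing x4 down its 2-map path: center (-4/7, -15/28), radius 1/63

x1: center (-1/30, -11/120), radius 1/360; x2: center (-1/20, -1/12), radius 1/360; x3: center (1/24, -1/24), radius 1/54; x4: center (-4/7, -15/28), radius 1/63; x5: center (-3/7, -13/28), radius 1/70; x6: center (-1/2, 0), radius 1/5


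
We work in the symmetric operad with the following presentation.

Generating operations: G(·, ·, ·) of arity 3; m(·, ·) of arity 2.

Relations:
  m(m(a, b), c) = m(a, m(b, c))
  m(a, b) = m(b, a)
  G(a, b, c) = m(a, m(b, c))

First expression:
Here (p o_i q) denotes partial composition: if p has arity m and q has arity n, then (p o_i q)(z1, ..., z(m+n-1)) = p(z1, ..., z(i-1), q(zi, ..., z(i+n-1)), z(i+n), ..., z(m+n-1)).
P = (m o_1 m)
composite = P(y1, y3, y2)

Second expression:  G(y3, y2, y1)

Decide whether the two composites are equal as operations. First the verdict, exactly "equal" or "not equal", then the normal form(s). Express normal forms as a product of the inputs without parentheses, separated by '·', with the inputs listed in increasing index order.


equal — both sides give y1 · y2 · y3


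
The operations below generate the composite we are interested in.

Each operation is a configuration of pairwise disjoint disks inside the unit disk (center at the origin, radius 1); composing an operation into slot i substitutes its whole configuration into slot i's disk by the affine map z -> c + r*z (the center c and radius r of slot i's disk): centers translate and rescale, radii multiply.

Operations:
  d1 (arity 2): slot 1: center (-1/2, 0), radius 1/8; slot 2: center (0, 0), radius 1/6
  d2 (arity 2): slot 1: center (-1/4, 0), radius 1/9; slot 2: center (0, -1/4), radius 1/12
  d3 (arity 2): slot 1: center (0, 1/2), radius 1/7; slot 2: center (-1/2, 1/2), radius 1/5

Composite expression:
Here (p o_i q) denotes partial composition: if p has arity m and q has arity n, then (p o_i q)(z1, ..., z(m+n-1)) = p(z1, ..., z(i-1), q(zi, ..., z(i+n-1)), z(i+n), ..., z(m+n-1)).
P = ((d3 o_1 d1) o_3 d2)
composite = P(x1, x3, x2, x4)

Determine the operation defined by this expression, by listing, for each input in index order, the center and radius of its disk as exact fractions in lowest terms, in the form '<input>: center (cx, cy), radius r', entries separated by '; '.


x1: center (-1/14, 1/2), radius 1/56; x2: center (-11/20, 1/2), radius 1/45; x3: center (0, 1/2), radius 1/42; x4: center (-1/2, 9/20), radius 1/60

Affine substitution under d3: radii multiply and x-centers shift.
tracing x1 down its 2-map path: center (-1/14, 1/2), radius 1/56
tracing x3 down its 2-map path: center (0, 1/2), radius 1/42
tracing x2 down its 2-map path: center (-11/20, 1/2), radius 1/45
tracing x4 down its 2-map path: center (-1/2, 9/20), radius 1/60


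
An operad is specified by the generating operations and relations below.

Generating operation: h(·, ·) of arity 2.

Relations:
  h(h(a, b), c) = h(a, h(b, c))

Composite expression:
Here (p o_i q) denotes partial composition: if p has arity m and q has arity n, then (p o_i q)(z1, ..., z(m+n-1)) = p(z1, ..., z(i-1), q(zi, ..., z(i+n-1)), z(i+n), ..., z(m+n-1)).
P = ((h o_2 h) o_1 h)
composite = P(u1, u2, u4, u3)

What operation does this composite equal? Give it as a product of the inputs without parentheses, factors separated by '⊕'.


u1 ⊕ u2 ⊕ u4 ⊕ u3

The h-tree's shape is irrelevant; the u-reading-order decides.
h(u1, u2) collapses to u1 ⊕ u2
h(u4, u3) collapses to u4 ⊕ u3
h(h(u1, u2), h(u4, u3)) collapses to u1 ⊕ u2 ⊕ u4 ⊕ u3


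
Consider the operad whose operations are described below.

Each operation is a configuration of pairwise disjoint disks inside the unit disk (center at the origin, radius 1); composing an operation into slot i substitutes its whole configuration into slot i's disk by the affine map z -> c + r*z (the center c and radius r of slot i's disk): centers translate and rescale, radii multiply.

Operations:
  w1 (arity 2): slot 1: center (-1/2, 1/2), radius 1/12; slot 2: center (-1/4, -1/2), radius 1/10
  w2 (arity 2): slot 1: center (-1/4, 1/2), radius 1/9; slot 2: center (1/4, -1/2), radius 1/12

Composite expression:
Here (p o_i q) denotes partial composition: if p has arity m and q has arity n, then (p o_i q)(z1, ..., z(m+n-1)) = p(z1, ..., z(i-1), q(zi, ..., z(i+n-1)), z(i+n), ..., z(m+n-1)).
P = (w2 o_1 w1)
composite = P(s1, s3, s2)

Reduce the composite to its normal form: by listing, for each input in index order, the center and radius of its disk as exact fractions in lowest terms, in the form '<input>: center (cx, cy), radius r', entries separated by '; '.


Below w2, radii multiply path by path; the s-disk centers shift.
input s1: applying the 2 nested substitutions gives center (-11/36, 5/9), radius 1/108
input s3: applying the 2 nested substitutions gives center (-5/18, 4/9), radius 1/90
input s2: applying the 1 nested substitution gives center (1/4, -1/2), radius 1/12

s1: center (-11/36, 5/9), radius 1/108; s2: center (1/4, -1/2), radius 1/12; s3: center (-5/18, 4/9), radius 1/90


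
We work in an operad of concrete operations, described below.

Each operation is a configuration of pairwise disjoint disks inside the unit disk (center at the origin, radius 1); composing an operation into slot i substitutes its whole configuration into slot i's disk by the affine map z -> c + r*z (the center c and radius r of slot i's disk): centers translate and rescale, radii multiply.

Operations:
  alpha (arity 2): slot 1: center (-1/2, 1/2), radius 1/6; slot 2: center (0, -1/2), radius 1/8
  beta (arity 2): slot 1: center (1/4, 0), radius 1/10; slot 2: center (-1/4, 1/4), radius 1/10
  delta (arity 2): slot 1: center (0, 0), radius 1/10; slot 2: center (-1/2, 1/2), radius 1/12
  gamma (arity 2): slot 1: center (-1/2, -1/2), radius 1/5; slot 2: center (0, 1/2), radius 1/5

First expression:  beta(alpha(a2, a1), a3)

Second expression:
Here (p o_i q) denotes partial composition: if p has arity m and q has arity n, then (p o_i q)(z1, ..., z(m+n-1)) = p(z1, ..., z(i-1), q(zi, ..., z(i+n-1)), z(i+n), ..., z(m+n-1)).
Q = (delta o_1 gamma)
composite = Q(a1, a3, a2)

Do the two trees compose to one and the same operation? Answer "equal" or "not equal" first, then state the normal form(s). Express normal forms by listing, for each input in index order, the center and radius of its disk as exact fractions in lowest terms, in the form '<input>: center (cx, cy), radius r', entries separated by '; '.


not equal: they reduce to a1: center (1/4, -1/20), radius 1/80; a2: center (1/5, 1/20), radius 1/60; a3: center (-1/4, 1/4), radius 1/10 and a1: center (-1/20, -1/20), radius 1/50; a2: center (-1/2, 1/2), radius 1/12; a3: center (0, 1/20), radius 1/50

Reducing the first expression gives a1: center (1/4, -1/20), radius 1/80; a2: center (1/5, 1/20), radius 1/60; a3: center (-1/4, 1/4), radius 1/10
Reducing the second expression gives a1: center (-1/20, -1/20), radius 1/50; a2: center (-1/2, 1/2), radius 1/12; a3: center (0, 1/20), radius 1/50
The forms do not match — not equal.


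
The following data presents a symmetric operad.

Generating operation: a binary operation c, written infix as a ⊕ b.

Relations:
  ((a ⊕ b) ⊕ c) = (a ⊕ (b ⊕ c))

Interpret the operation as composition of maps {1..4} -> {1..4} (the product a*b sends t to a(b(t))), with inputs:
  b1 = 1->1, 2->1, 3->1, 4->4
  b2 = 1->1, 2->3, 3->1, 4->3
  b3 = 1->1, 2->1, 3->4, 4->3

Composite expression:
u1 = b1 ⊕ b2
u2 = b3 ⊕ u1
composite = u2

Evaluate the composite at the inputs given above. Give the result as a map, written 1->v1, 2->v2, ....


1->1, 2->1, 3->1, 4->1

(b1 ⊕ b2) = 1->1, 2->1, 3->1, 4->1
(b3 ⊕ (b1 ⊕ b2)) = 1->1, 2->1, 3->1, 4->1


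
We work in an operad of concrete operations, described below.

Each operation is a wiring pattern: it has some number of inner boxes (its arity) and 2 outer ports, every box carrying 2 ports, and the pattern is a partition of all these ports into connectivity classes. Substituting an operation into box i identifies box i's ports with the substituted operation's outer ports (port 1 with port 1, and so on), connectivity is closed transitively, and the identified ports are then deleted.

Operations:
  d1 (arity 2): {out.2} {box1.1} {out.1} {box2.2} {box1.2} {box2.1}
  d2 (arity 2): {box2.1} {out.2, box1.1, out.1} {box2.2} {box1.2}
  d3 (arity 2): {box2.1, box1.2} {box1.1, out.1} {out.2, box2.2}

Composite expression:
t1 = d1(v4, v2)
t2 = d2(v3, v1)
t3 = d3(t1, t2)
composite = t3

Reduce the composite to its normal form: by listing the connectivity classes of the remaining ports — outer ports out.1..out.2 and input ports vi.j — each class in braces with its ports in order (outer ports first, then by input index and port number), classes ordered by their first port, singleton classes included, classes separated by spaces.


Substituting into d3 glues patterns; closure does the rest.
the subtree at d1 composes to {out.1} {out.2} {v2.1} {v2.2} {v4.1} {v4.2} on (v4, v2); out.j = own outer ports
the subtree at d2 composes to {out.1, out.2, v3.1} {v1.1} {v1.2} {v3.2} on (v3, v1); out.j = own outer ports
the subtree at d3 composes to {out.1} {out.2, v3.1} {v1.1} {v1.2} {v2.1} {v2.2} {v3.2} {v4.1} {v4.2} on (v4, v2, v3, v1); out.j = own outer ports

{out.1} {out.2, v3.1} {v1.1} {v1.2} {v2.1} {v2.2} {v3.2} {v4.1} {v4.2}


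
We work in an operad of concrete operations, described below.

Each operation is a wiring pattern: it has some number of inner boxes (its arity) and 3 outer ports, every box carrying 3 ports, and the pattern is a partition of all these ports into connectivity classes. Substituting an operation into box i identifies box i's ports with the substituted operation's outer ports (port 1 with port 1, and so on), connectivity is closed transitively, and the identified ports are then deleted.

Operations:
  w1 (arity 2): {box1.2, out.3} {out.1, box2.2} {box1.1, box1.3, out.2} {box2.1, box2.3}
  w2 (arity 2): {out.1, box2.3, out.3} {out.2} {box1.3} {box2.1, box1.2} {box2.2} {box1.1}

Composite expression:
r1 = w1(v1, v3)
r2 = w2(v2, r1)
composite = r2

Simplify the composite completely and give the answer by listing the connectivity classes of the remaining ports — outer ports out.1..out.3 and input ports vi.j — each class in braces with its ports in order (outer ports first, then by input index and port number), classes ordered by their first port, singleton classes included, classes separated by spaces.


{out.1, out.3, v1.2} {out.2} {v1.1, v1.3} {v2.1} {v2.2, v3.2} {v2.3} {v3.1, v3.3}

Substituting into w2 glues patterns; closure does the rest.
through w1, on inputs (v1, v3): {out.1, v3.2} {out.2, v1.1, v1.3} {out.3, v1.2} {v3.1, v3.3} (out.j = stage outer ports)
through w2, on inputs (v2, v1, v3): {out.1, out.3, v1.2} {out.2} {v1.1, v1.3} {v2.1} {v2.2, v3.2} {v2.3} {v3.1, v3.3} (out.j = stage outer ports)


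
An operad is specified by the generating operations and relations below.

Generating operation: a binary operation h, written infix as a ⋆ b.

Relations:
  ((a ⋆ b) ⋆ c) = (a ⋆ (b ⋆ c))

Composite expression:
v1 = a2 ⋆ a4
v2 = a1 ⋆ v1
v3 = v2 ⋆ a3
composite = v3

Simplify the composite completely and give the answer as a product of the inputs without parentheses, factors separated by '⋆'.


a1 ⋆ a2 ⋆ a4 ⋆ a3

Associativity of h dissolves the nesting; only the a-input order survives.
(a2 ⋆ a4) flattens to a2 ⋆ a4
(a1 ⋆ (a2 ⋆ a4)) flattens to a1 ⋆ a2 ⋆ a4
((a1 ⋆ (a2 ⋆ a4)) ⋆ a3) flattens to a1 ⋆ a2 ⋆ a4 ⋆ a3


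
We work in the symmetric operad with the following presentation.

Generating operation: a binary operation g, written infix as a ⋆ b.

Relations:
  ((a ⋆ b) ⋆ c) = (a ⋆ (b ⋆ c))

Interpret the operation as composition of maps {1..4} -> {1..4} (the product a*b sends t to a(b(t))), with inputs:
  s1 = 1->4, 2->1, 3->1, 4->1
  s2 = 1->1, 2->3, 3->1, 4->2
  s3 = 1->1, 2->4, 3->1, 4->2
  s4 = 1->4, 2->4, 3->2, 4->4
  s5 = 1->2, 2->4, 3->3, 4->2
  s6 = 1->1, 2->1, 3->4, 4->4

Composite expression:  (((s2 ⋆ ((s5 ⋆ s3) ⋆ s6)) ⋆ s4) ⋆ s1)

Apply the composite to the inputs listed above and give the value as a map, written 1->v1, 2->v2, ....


1->2, 2->2, 3->2, 4->2

(s5 ⋆ s3) = 1->2, 2->2, 3->2, 4->4
((s5 ⋆ s3) ⋆ s6) = 1->2, 2->2, 3->4, 4->4
(s2 ⋆ ((s5 ⋆ s3) ⋆ s6)) = 1->3, 2->3, 3->2, 4->2
((s2 ⋆ ((s5 ⋆ s3) ⋆ s6)) ⋆ s4) = 1->2, 2->2, 3->3, 4->2
(((s2 ⋆ ((s5 ⋆ s3) ⋆ s6)) ⋆ s4) ⋆ s1) = 1->2, 2->2, 3->2, 4->2
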